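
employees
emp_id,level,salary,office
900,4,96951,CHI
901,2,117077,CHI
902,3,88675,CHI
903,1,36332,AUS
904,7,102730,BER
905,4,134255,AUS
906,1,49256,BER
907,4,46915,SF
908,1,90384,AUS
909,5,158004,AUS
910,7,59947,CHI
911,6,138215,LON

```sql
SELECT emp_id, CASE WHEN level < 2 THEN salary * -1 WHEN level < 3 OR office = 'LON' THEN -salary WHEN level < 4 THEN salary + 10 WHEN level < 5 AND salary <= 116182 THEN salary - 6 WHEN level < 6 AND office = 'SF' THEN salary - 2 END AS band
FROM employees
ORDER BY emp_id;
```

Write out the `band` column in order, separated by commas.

96945, -117077, 88685, -36332, NULL, NULL, -49256, 46909, -90384, NULL, NULL, -138215

emp_id=900: level < 5 AND salary <= 116182 → 96945
emp_id=901: level < 3 OR office = 'LON' → -117077
emp_id=902: level < 4 → 88685
emp_id=903: level < 2 → -36332
emp_id=904: (no match → NULL) → NULL
emp_id=905: (no match → NULL) → NULL
emp_id=906: level < 2 → -49256
emp_id=907: level < 5 AND salary <= 116182 → 46909
emp_id=908: level < 2 → -90384
emp_id=909: (no match → NULL) → NULL
emp_id=910: (no match → NULL) → NULL
emp_id=911: level < 3 OR office = 'LON' → -138215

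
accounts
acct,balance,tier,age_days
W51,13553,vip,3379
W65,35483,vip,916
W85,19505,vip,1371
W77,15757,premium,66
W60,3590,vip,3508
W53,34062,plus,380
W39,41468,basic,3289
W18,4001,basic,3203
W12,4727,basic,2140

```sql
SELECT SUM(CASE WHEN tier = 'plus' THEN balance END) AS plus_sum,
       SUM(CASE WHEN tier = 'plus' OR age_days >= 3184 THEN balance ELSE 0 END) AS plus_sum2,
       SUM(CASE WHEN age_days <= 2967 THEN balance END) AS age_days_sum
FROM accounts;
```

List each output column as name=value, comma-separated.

[plus_sum: tier = 'plus']
acct=W51: ✗
acct=W65: ✗
acct=W85: ✗
acct=W77: ✗
acct=W60: ✗
acct=W53: ✓ → 34062
acct=W39: ✗
acct=W18: ✗
acct=W12: ✗
plus_sum = 34062
—
[plus_sum2: tier = 'plus' OR age_days >= 3184]
acct=W51: ✓ → 13553
acct=W65: ✗
acct=W85: ✗
acct=W77: ✗
acct=W60: ✓ → 3590
acct=W53: ✓ → 34062
acct=W39: ✓ → 41468
acct=W18: ✓ → 4001
acct=W12: ✗
plus_sum2 = 13553 + 3590 + 34062 + 41468 + 4001 = 96674
—
[age_days_sum: age_days <= 2967]
acct=W51: ✗
acct=W65: ✓ → 35483
acct=W85: ✓ → 19505
acct=W77: ✓ → 15757
acct=W60: ✗
acct=W53: ✓ → 34062
acct=W39: ✗
acct=W18: ✗
acct=W12: ✓ → 4727
age_days_sum = 35483 + 19505 + 15757 + 34062 + 4727 = 109534

plus_sum=34062, plus_sum2=96674, age_days_sum=109534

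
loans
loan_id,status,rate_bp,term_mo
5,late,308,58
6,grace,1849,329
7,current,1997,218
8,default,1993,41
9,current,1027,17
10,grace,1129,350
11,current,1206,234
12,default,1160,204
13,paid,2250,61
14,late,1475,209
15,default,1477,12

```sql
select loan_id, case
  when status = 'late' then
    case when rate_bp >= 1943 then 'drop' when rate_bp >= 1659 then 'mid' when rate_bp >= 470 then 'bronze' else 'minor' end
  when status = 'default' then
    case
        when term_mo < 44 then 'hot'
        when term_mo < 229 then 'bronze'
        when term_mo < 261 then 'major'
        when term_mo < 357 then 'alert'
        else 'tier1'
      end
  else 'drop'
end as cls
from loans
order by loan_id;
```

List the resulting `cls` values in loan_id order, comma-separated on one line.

loan_id=5: status='late' → inner[ELSE] → minor
loan_id=6: status='grace' → outer ELSE → drop
loan_id=7: status='current' → outer ELSE → drop
loan_id=8: status='default' → inner[term_mo < 44] → hot
loan_id=9: status='current' → outer ELSE → drop
loan_id=10: status='grace' → outer ELSE → drop
loan_id=11: status='current' → outer ELSE → drop
loan_id=12: status='default' → inner[term_mo < 229] → bronze
loan_id=13: status='paid' → outer ELSE → drop
loan_id=14: status='late' → inner[rate_bp >= 470] → bronze
loan_id=15: status='default' → inner[term_mo < 44] → hot

minor, drop, drop, hot, drop, drop, drop, bronze, drop, bronze, hot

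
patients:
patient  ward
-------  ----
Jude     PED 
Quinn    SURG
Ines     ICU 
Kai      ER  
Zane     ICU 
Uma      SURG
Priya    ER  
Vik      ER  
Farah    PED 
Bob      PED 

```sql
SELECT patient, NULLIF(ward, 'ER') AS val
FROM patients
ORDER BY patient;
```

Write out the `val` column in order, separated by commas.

patient=Bob: ward=PED vs ER: differ → PED
patient=Farah: ward=PED vs ER: differ → PED
patient=Ines: ward=ICU vs ER: differ → ICU
patient=Jude: ward=PED vs ER: differ → PED
patient=Kai: ward=ER vs ER: equal → NULL
patient=Priya: ward=ER vs ER: equal → NULL
patient=Quinn: ward=SURG vs ER: differ → SURG
patient=Uma: ward=SURG vs ER: differ → SURG
patient=Vik: ward=ER vs ER: equal → NULL
patient=Zane: ward=ICU vs ER: differ → ICU

PED, PED, ICU, PED, NULL, NULL, SURG, SURG, NULL, ICU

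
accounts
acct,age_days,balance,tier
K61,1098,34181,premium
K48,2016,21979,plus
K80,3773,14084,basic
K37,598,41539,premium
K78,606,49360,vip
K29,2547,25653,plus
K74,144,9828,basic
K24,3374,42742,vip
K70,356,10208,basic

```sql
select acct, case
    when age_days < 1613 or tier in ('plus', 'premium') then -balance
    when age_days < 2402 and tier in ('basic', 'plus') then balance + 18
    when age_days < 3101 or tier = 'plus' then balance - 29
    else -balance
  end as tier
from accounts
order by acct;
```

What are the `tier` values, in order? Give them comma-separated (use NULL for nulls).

-42742, -25653, -41539, -21979, -34181, -10208, -9828, -49360, -14084

acct=K24: ELSE → -42742
acct=K29: age_days < 1613 or tier in ('plus', 'premium') → -25653
acct=K37: age_days < 1613 or tier in ('plus', 'premium') → -41539
acct=K48: age_days < 1613 or tier in ('plus', 'premium') → -21979
acct=K61: age_days < 1613 or tier in ('plus', 'premium') → -34181
acct=K70: age_days < 1613 or tier in ('plus', 'premium') → -10208
acct=K74: age_days < 1613 or tier in ('plus', 'premium') → -9828
acct=K78: age_days < 1613 or tier in ('plus', 'premium') → -49360
acct=K80: ELSE → -14084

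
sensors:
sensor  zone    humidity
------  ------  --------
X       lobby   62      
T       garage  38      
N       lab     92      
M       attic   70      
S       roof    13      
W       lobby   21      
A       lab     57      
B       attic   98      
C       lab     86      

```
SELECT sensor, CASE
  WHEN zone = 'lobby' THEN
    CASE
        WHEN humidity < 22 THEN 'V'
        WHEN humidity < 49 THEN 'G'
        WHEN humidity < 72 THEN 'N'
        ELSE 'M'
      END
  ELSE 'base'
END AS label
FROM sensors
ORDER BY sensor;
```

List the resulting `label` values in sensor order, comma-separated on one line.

sensor=A: zone='lab' → outer ELSE → base
sensor=B: zone='attic' → outer ELSE → base
sensor=C: zone='lab' → outer ELSE → base
sensor=M: zone='attic' → outer ELSE → base
sensor=N: zone='lab' → outer ELSE → base
sensor=S: zone='roof' → outer ELSE → base
sensor=T: zone='garage' → outer ELSE → base
sensor=W: zone='lobby' → inner[humidity < 22] → V
sensor=X: zone='lobby' → inner[humidity < 72] → N

base, base, base, base, base, base, base, V, N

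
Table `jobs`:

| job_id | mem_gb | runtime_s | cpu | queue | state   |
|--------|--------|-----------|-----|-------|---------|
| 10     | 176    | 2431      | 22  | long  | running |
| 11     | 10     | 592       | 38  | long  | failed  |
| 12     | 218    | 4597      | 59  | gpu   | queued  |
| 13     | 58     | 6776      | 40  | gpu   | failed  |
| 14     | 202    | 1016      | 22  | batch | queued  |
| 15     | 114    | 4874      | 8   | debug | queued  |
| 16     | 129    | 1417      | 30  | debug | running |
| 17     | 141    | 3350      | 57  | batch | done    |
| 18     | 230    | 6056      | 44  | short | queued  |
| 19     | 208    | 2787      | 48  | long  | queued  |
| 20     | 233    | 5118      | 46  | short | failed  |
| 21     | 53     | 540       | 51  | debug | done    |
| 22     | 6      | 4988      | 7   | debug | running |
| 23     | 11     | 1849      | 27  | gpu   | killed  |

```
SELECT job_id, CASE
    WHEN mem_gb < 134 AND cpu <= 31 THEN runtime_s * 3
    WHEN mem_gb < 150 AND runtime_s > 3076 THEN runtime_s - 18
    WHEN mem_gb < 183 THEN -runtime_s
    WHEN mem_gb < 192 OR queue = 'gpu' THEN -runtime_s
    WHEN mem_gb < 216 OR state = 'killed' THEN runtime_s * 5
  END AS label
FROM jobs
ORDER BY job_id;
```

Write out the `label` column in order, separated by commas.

job_id=10: mem_gb < 183 → -2431
job_id=11: mem_gb < 183 → -592
job_id=12: mem_gb < 192 OR queue = 'gpu' → -4597
job_id=13: mem_gb < 150 AND runtime_s > 3076 → 6758
job_id=14: mem_gb < 216 OR state = 'killed' → 5080
job_id=15: mem_gb < 134 AND cpu <= 31 → 14622
job_id=16: mem_gb < 134 AND cpu <= 31 → 4251
job_id=17: mem_gb < 150 AND runtime_s > 3076 → 3332
job_id=18: (no match → NULL) → NULL
job_id=19: mem_gb < 216 OR state = 'killed' → 13935
job_id=20: (no match → NULL) → NULL
job_id=21: mem_gb < 183 → -540
job_id=22: mem_gb < 134 AND cpu <= 31 → 14964
job_id=23: mem_gb < 134 AND cpu <= 31 → 5547

-2431, -592, -4597, 6758, 5080, 14622, 4251, 3332, NULL, 13935, NULL, -540, 14964, 5547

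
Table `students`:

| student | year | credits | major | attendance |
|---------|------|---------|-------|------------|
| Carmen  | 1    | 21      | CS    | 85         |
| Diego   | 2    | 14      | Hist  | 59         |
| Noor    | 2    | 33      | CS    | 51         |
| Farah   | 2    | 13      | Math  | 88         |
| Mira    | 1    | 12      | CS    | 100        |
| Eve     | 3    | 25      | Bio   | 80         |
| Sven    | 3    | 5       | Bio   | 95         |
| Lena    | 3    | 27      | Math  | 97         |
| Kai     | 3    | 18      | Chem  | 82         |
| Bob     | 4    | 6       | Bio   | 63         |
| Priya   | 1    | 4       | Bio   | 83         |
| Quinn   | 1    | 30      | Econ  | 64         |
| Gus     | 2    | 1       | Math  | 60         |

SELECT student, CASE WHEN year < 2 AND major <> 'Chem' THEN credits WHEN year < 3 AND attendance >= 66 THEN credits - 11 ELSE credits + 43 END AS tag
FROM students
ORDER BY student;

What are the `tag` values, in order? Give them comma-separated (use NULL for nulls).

student=Bob: ELSE → 49
student=Carmen: year < 2 AND major <> 'Chem' → 21
student=Diego: ELSE → 57
student=Eve: ELSE → 68
student=Farah: year < 3 AND attendance >= 66 → 2
student=Gus: ELSE → 44
student=Kai: ELSE → 61
student=Lena: ELSE → 70
student=Mira: year < 2 AND major <> 'Chem' → 12
student=Noor: ELSE → 76
student=Priya: year < 2 AND major <> 'Chem' → 4
student=Quinn: year < 2 AND major <> 'Chem' → 30
student=Sven: ELSE → 48

49, 21, 57, 68, 2, 44, 61, 70, 12, 76, 4, 30, 48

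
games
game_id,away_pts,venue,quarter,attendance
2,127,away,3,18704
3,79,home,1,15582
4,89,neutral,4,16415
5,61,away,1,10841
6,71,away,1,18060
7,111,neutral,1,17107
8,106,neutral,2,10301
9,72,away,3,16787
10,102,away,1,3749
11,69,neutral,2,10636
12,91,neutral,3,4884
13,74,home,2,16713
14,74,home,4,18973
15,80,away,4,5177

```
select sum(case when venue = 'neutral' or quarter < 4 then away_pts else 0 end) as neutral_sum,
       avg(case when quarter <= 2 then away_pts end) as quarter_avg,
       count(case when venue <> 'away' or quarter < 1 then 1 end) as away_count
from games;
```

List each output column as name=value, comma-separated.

neutral_sum=1052, quarter_avg=84.125, away_count=8

[neutral_sum: venue = 'neutral' or quarter < 4]
game_id=2: ✓ → 127
game_id=3: ✓ → 79
game_id=4: ✓ → 89
game_id=5: ✓ → 61
game_id=6: ✓ → 71
game_id=7: ✓ → 111
game_id=8: ✓ → 106
game_id=9: ✓ → 72
game_id=10: ✓ → 102
game_id=11: ✓ → 69
game_id=12: ✓ → 91
game_id=13: ✓ → 74
game_id=14: ✗
game_id=15: ✗
neutral_sum = 127 + 79 + 89 + 61 + 71 + 111 + 106 + 72 + 102 + 69 + 91 + 74 = 1052
—
[quarter_avg: quarter <= 2]
game_id=2: ✗
game_id=3: ✓ → 79
game_id=4: ✗
game_id=5: ✓ → 61
game_id=6: ✓ → 71
game_id=7: ✓ → 111
game_id=8: ✓ → 106
game_id=9: ✗
game_id=10: ✓ → 102
game_id=11: ✓ → 69
game_id=12: ✗
game_id=13: ✓ → 74
game_id=14: ✗
game_id=15: ✗
quarter_avg = (79 + 61 + 71 + 111 + 106 + 102 + 69 + 74) / 8 = 84.125
—
[away_count: venue <> 'away' or quarter < 1]
game_id=2: ✗
game_id=3: ✓ → 1
game_id=4: ✓ → 1
game_id=5: ✗
game_id=6: ✗
game_id=7: ✓ → 1
game_id=8: ✓ → 1
game_id=9: ✗
game_id=10: ✗
game_id=11: ✓ → 1
game_id=12: ✓ → 1
game_id=13: ✓ → 1
game_id=14: ✓ → 1
game_id=15: ✗
away_count = COUNT(1, 1, 1, 1, 1, 1, 1, 1) = 8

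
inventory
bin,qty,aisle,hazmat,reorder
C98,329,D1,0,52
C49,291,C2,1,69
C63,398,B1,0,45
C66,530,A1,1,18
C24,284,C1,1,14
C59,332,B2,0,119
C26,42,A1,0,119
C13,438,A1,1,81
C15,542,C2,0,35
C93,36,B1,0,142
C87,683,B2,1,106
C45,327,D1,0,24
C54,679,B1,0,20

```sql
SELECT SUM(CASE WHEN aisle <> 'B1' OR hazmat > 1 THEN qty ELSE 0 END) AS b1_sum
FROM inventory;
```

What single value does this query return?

bin=C98: ✓ → 329
bin=C49: ✓ → 291
bin=C63: ✗
bin=C66: ✓ → 530
bin=C24: ✓ → 284
bin=C59: ✓ → 332
bin=C26: ✓ → 42
bin=C13: ✓ → 438
bin=C15: ✓ → 542
bin=C93: ✗
bin=C87: ✓ → 683
bin=C45: ✓ → 327
bin=C54: ✗
b1_sum = 329 + 291 + 530 + 284 + 332 + 42 + 438 + 542 + 683 + 327 = 3798

3798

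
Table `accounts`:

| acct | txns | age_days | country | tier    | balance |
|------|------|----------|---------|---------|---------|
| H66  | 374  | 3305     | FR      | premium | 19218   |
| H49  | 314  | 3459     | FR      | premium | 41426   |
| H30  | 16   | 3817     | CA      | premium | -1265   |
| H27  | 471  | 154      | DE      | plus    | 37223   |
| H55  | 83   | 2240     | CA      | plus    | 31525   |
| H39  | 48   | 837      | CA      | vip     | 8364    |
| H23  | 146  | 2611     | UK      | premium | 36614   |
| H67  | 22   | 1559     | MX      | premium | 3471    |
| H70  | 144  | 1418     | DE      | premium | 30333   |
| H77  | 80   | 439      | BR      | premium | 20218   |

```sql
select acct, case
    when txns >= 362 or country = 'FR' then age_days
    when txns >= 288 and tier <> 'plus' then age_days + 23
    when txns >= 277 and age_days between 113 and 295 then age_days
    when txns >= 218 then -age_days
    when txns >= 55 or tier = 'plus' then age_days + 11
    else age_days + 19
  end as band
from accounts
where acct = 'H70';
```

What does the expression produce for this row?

acct = H70: txns=144, age_days=1418, country=DE, tier=premium, balance=30333.
txns >= 362 or country = 'FR' → false
txns >= 288 and tier <> 'plus' → false
txns >= 277 and age_days between 113 and 295 → false
txns >= 218 → false
txns >= 55 or tier = 'plus' → true → 1429

1429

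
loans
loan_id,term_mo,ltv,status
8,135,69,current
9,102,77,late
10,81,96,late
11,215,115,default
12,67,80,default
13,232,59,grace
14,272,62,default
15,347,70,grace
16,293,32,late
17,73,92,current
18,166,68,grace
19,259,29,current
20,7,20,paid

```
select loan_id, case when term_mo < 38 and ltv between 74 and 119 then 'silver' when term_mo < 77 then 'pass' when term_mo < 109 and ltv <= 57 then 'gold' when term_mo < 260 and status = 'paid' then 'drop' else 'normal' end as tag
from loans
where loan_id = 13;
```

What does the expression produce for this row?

loan_id = 13: term_mo=232, ltv=59, status=grace.
term_mo < 38 and ltv between 74 and 119 → false
term_mo < 77 → false
term_mo < 109 and ltv <= 57 → false
term_mo < 260 and status = 'paid' → false
No prior WHEN matched → ELSE → normal

normal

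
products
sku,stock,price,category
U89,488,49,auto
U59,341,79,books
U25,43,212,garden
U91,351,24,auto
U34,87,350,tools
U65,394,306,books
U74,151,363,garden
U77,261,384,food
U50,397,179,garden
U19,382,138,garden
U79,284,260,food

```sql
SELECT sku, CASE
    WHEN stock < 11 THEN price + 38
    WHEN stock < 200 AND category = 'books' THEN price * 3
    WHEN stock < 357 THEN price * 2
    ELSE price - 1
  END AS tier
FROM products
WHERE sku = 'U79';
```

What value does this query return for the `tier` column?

520

sku = U79: stock=284, price=260, category=food.
stock < 11 → false
stock < 200 AND category = 'books' → false
stock < 357 → true → 520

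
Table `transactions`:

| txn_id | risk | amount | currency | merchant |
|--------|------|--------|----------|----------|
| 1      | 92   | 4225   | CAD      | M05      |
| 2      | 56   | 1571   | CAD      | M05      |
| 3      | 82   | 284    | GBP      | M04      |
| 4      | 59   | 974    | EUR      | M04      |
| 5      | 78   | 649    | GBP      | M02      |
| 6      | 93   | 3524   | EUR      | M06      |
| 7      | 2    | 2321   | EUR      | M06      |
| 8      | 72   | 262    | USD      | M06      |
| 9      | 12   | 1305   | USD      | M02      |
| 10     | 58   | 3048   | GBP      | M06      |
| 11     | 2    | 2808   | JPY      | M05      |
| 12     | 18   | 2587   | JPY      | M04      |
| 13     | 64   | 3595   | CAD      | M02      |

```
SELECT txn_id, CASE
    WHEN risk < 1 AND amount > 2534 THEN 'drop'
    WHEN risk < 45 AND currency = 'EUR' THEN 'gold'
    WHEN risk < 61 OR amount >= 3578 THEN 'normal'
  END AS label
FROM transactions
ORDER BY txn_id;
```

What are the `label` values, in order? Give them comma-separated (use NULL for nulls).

normal, normal, NULL, normal, NULL, NULL, gold, NULL, normal, normal, normal, normal, normal

txn_id=1: risk < 61 OR amount >= 3578 → normal
txn_id=2: risk < 61 OR amount >= 3578 → normal
txn_id=3: (no match → NULL) → NULL
txn_id=4: risk < 61 OR amount >= 3578 → normal
txn_id=5: (no match → NULL) → NULL
txn_id=6: (no match → NULL) → NULL
txn_id=7: risk < 45 AND currency = 'EUR' → gold
txn_id=8: (no match → NULL) → NULL
txn_id=9: risk < 61 OR amount >= 3578 → normal
txn_id=10: risk < 61 OR amount >= 3578 → normal
txn_id=11: risk < 61 OR amount >= 3578 → normal
txn_id=12: risk < 61 OR amount >= 3578 → normal
txn_id=13: risk < 61 OR amount >= 3578 → normal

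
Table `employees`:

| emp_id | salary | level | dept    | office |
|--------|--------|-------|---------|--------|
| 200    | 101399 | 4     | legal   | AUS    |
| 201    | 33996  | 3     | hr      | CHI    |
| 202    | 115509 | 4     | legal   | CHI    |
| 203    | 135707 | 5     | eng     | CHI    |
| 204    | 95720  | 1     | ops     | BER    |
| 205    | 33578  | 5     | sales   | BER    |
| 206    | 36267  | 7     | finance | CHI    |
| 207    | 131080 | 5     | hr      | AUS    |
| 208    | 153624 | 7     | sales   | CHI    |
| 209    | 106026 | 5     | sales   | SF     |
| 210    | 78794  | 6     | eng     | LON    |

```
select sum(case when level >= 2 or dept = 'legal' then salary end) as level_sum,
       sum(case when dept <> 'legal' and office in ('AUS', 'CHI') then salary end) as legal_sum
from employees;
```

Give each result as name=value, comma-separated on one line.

level_sum=925980, legal_sum=490674

[level_sum: level >= 2 or dept = 'legal']
emp_id=200: ✓ → 101399
emp_id=201: ✓ → 33996
emp_id=202: ✓ → 115509
emp_id=203: ✓ → 135707
emp_id=204: ✗
emp_id=205: ✓ → 33578
emp_id=206: ✓ → 36267
emp_id=207: ✓ → 131080
emp_id=208: ✓ → 153624
emp_id=209: ✓ → 106026
emp_id=210: ✓ → 78794
level_sum = 101399 + 33996 + 115509 + 135707 + 33578 + 36267 + 131080 + 153624 + 106026 + 78794 = 925980
—
[legal_sum: dept <> 'legal' and office in ('AUS', 'CHI')]
emp_id=200: ✗
emp_id=201: ✓ → 33996
emp_id=202: ✗
emp_id=203: ✓ → 135707
emp_id=204: ✗
emp_id=205: ✗
emp_id=206: ✓ → 36267
emp_id=207: ✓ → 131080
emp_id=208: ✓ → 153624
emp_id=209: ✗
emp_id=210: ✗
legal_sum = 33996 + 135707 + 36267 + 131080 + 153624 = 490674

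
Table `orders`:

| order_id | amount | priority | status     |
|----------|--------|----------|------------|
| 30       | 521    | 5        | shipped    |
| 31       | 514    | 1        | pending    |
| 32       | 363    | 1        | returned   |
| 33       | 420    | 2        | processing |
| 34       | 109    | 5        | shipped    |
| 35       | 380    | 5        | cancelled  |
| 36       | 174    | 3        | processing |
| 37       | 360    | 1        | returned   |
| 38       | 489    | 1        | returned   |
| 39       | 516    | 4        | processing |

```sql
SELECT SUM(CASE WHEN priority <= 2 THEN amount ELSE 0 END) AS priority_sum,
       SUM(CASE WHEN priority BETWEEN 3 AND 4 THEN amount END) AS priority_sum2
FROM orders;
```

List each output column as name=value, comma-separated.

[priority_sum: priority <= 2]
order_id=30: ✗
order_id=31: ✓ → 514
order_id=32: ✓ → 363
order_id=33: ✓ → 420
order_id=34: ✗
order_id=35: ✗
order_id=36: ✗
order_id=37: ✓ → 360
order_id=38: ✓ → 489
order_id=39: ✗
priority_sum = 514 + 363 + 420 + 360 + 489 = 2146
—
[priority_sum2: priority BETWEEN 3 AND 4]
order_id=30: ✗
order_id=31: ✗
order_id=32: ✗
order_id=33: ✗
order_id=34: ✗
order_id=35: ✗
order_id=36: ✓ → 174
order_id=37: ✗
order_id=38: ✗
order_id=39: ✓ → 516
priority_sum2 = 174 + 516 = 690

priority_sum=2146, priority_sum2=690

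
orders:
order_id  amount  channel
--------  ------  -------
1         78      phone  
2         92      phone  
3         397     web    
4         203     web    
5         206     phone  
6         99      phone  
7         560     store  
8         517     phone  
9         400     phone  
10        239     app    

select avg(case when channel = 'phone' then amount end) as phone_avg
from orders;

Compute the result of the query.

order_id=1: ✓ → 78
order_id=2: ✓ → 92
order_id=3: ✗
order_id=4: ✗
order_id=5: ✓ → 206
order_id=6: ✓ → 99
order_id=7: ✗
order_id=8: ✓ → 517
order_id=9: ✓ → 400
order_id=10: ✗
phone_avg = (78 + 92 + 206 + 99 + 517 + 400) / 6 = 232

232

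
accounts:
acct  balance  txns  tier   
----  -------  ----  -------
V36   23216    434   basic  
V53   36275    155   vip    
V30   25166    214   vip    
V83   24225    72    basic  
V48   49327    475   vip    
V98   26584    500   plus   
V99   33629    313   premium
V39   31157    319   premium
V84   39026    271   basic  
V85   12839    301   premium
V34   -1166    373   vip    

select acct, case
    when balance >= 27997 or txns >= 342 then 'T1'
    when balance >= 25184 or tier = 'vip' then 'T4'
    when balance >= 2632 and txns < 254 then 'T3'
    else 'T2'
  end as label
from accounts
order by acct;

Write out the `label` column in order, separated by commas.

T4, T1, T1, T1, T1, T1, T3, T1, T2, T1, T1

acct=V30: balance >= 25184 or tier = 'vip' → T4
acct=V34: balance >= 27997 or txns >= 342 → T1
acct=V36: balance >= 27997 or txns >= 342 → T1
acct=V39: balance >= 27997 or txns >= 342 → T1
acct=V48: balance >= 27997 or txns >= 342 → T1
acct=V53: balance >= 27997 or txns >= 342 → T1
acct=V83: balance >= 2632 and txns < 254 → T3
acct=V84: balance >= 27997 or txns >= 342 → T1
acct=V85: ELSE → T2
acct=V98: balance >= 27997 or txns >= 342 → T1
acct=V99: balance >= 27997 or txns >= 342 → T1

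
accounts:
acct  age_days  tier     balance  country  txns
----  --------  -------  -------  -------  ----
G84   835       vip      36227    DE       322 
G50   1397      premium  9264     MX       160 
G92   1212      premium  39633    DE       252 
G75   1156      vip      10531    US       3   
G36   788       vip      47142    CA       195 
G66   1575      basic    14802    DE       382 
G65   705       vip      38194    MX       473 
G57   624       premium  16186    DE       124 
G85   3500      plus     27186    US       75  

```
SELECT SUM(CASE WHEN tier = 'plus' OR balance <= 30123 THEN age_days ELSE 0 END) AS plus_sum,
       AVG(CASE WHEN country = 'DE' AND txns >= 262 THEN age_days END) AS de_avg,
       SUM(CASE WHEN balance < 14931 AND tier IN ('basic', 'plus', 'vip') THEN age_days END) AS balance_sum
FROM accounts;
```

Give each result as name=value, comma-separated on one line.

plus_sum=8252, de_avg=1205, balance_sum=2731

[plus_sum: tier = 'plus' OR balance <= 30123]
acct=G84: ✗
acct=G50: ✓ → 1397
acct=G92: ✗
acct=G75: ✓ → 1156
acct=G36: ✗
acct=G66: ✓ → 1575
acct=G65: ✗
acct=G57: ✓ → 624
acct=G85: ✓ → 3500
plus_sum = 1397 + 1156 + 1575 + 624 + 3500 = 8252
—
[de_avg: country = 'DE' AND txns >= 262]
acct=G84: ✓ → 835
acct=G50: ✗
acct=G92: ✗
acct=G75: ✗
acct=G36: ✗
acct=G66: ✓ → 1575
acct=G65: ✗
acct=G57: ✗
acct=G85: ✗
de_avg = (835 + 1575) / 2 = 1205
—
[balance_sum: balance < 14931 AND tier IN ('basic', 'plus', 'vip')]
acct=G84: ✗
acct=G50: ✗
acct=G92: ✗
acct=G75: ✓ → 1156
acct=G36: ✗
acct=G66: ✓ → 1575
acct=G65: ✗
acct=G57: ✗
acct=G85: ✗
balance_sum = 1156 + 1575 = 2731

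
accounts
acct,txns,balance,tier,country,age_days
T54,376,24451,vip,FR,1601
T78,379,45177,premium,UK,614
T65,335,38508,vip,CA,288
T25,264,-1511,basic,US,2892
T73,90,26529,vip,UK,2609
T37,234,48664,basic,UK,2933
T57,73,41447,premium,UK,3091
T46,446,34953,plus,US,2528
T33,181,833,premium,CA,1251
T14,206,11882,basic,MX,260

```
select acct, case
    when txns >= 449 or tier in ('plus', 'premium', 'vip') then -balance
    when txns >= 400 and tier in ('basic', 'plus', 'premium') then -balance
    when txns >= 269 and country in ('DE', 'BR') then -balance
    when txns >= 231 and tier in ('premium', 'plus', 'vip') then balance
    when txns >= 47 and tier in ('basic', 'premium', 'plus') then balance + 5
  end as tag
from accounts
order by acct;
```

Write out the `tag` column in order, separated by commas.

acct=T14: txns >= 47 and tier in ('basic', 'premium', 'plus') → 11887
acct=T25: txns >= 47 and tier in ('basic', 'premium', 'plus') → -1506
acct=T33: txns >= 449 or tier in ('plus', 'premium', 'vip') → -833
acct=T37: txns >= 47 and tier in ('basic', 'premium', 'plus') → 48669
acct=T46: txns >= 449 or tier in ('plus', 'premium', 'vip') → -34953
acct=T54: txns >= 449 or tier in ('plus', 'premium', 'vip') → -24451
acct=T57: txns >= 449 or tier in ('plus', 'premium', 'vip') → -41447
acct=T65: txns >= 449 or tier in ('plus', 'premium', 'vip') → -38508
acct=T73: txns >= 449 or tier in ('plus', 'premium', 'vip') → -26529
acct=T78: txns >= 449 or tier in ('plus', 'premium', 'vip') → -45177

11887, -1506, -833, 48669, -34953, -24451, -41447, -38508, -26529, -45177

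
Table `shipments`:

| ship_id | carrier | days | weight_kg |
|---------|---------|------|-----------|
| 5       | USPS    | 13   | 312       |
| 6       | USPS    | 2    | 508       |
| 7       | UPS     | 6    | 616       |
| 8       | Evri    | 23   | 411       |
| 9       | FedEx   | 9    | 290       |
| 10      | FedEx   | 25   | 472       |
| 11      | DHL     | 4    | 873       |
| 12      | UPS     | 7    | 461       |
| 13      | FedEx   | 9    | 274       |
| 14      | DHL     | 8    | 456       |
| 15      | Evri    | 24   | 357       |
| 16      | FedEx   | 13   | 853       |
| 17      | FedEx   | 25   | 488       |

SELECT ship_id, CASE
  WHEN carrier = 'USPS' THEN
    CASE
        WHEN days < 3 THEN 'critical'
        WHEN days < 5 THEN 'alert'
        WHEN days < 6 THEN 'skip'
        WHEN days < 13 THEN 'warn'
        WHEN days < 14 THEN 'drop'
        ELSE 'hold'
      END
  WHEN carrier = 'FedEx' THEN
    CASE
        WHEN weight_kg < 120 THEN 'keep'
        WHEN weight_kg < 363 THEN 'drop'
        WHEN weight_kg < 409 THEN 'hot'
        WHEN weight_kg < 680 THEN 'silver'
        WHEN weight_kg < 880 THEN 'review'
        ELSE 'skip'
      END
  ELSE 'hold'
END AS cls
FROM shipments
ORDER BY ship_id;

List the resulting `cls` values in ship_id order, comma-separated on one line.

ship_id=5: carrier='USPS' → inner[days < 14] → drop
ship_id=6: carrier='USPS' → inner[days < 3] → critical
ship_id=7: carrier='UPS' → outer ELSE → hold
ship_id=8: carrier='Evri' → outer ELSE → hold
ship_id=9: carrier='FedEx' → inner[weight_kg < 363] → drop
ship_id=10: carrier='FedEx' → inner[weight_kg < 680] → silver
ship_id=11: carrier='DHL' → outer ELSE → hold
ship_id=12: carrier='UPS' → outer ELSE → hold
ship_id=13: carrier='FedEx' → inner[weight_kg < 363] → drop
ship_id=14: carrier='DHL' → outer ELSE → hold
ship_id=15: carrier='Evri' → outer ELSE → hold
ship_id=16: carrier='FedEx' → inner[weight_kg < 880] → review
ship_id=17: carrier='FedEx' → inner[weight_kg < 680] → silver

drop, critical, hold, hold, drop, silver, hold, hold, drop, hold, hold, review, silver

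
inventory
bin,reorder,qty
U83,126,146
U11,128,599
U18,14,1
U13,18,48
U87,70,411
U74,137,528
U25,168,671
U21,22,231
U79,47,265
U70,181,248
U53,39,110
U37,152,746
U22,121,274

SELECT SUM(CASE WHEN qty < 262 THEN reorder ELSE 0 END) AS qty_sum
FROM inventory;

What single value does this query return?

bin=U83: ✓ → 126
bin=U11: ✗
bin=U18: ✓ → 14
bin=U13: ✓ → 18
bin=U87: ✗
bin=U74: ✗
bin=U25: ✗
bin=U21: ✓ → 22
bin=U79: ✗
bin=U70: ✓ → 181
bin=U53: ✓ → 39
bin=U37: ✗
bin=U22: ✗
qty_sum = 126 + 14 + 18 + 22 + 181 + 39 = 400

400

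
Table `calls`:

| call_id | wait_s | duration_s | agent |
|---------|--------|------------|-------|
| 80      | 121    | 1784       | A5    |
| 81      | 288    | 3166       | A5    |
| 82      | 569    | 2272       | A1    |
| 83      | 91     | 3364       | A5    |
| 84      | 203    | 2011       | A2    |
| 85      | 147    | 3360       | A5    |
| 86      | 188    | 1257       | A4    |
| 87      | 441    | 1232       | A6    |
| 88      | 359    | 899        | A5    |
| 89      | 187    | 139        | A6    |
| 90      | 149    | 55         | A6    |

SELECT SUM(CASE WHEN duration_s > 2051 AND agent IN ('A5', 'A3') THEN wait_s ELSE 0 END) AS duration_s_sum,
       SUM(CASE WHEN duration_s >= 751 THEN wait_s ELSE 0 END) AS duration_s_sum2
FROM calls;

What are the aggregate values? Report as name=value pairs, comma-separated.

duration_s_sum=526, duration_s_sum2=2407

[duration_s_sum: duration_s > 2051 AND agent IN ('A5', 'A3')]
call_id=80: ✗
call_id=81: ✓ → 288
call_id=82: ✗
call_id=83: ✓ → 91
call_id=84: ✗
call_id=85: ✓ → 147
call_id=86: ✗
call_id=87: ✗
call_id=88: ✗
call_id=89: ✗
call_id=90: ✗
duration_s_sum = 288 + 91 + 147 = 526
—
[duration_s_sum2: duration_s >= 751]
call_id=80: ✓ → 121
call_id=81: ✓ → 288
call_id=82: ✓ → 569
call_id=83: ✓ → 91
call_id=84: ✓ → 203
call_id=85: ✓ → 147
call_id=86: ✓ → 188
call_id=87: ✓ → 441
call_id=88: ✓ → 359
call_id=89: ✗
call_id=90: ✗
duration_s_sum2 = 121 + 288 + 569 + 91 + 203 + 147 + 188 + 441 + 359 = 2407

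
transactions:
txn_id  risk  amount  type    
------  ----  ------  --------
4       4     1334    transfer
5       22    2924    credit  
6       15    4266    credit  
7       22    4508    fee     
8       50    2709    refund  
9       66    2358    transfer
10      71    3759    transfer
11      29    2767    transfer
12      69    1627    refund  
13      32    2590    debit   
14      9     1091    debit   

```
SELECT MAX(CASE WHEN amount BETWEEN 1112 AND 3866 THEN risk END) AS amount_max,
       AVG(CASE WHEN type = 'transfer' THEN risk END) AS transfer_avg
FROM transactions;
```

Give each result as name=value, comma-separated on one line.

amount_max=71, transfer_avg=42.5

[amount_max: amount BETWEEN 1112 AND 3866]
txn_id=4: ✓ → 4
txn_id=5: ✓ → 22
txn_id=6: ✗
txn_id=7: ✗
txn_id=8: ✓ → 50
txn_id=9: ✓ → 66
txn_id=10: ✓ → 71
txn_id=11: ✓ → 29
txn_id=12: ✓ → 69
txn_id=13: ✓ → 32
txn_id=14: ✗
amount_max = MAX(4, 22, 50, 66, 71, 29, 69, 32) = 71
—
[transfer_avg: type = 'transfer']
txn_id=4: ✓ → 4
txn_id=5: ✗
txn_id=6: ✗
txn_id=7: ✗
txn_id=8: ✗
txn_id=9: ✓ → 66
txn_id=10: ✓ → 71
txn_id=11: ✓ → 29
txn_id=12: ✗
txn_id=13: ✗
txn_id=14: ✗
transfer_avg = (4 + 66 + 71 + 29) / 4 = 42.5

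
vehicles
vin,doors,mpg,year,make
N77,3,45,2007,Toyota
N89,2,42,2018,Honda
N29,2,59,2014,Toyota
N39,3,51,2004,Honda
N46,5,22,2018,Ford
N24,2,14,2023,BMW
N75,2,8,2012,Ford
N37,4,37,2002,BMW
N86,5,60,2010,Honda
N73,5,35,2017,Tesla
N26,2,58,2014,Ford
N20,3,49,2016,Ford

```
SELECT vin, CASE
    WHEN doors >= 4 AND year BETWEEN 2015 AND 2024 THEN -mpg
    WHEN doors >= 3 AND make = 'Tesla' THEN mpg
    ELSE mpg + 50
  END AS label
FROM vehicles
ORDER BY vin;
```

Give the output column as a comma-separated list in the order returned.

vin=N20: ELSE → 99
vin=N24: ELSE → 64
vin=N26: ELSE → 108
vin=N29: ELSE → 109
vin=N37: ELSE → 87
vin=N39: ELSE → 101
vin=N46: doors >= 4 AND year BETWEEN 2015 AND 2024 → -22
vin=N73: doors >= 4 AND year BETWEEN 2015 AND 2024 → -35
vin=N75: ELSE → 58
vin=N77: ELSE → 95
vin=N86: ELSE → 110
vin=N89: ELSE → 92

99, 64, 108, 109, 87, 101, -22, -35, 58, 95, 110, 92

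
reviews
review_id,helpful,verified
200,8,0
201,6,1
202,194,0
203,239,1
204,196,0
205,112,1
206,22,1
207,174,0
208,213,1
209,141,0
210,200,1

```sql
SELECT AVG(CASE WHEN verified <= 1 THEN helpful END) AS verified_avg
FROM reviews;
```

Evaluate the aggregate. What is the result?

review_id=200: ✓ → 8
review_id=201: ✓ → 6
review_id=202: ✓ → 194
review_id=203: ✓ → 239
review_id=204: ✓ → 196
review_id=205: ✓ → 112
review_id=206: ✓ → 22
review_id=207: ✓ → 174
review_id=208: ✓ → 213
review_id=209: ✓ → 141
review_id=210: ✓ → 200
verified_avg = (8 + 6 + 194 + 239 + 196 + 112 + 22 + 174 + 213 + 141 + 200) / 11 = 136.8181818182

136.8181818182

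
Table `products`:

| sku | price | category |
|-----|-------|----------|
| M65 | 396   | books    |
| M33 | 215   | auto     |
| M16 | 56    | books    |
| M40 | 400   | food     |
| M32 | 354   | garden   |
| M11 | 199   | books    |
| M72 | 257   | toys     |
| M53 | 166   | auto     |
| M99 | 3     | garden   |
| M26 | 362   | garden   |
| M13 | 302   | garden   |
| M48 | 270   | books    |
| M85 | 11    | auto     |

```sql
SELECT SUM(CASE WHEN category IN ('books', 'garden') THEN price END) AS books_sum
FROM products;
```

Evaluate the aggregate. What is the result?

sku=M65: ✓ → 396
sku=M33: ✗
sku=M16: ✓ → 56
sku=M40: ✗
sku=M32: ✓ → 354
sku=M11: ✓ → 199
sku=M72: ✗
sku=M53: ✗
sku=M99: ✓ → 3
sku=M26: ✓ → 362
sku=M13: ✓ → 302
sku=M48: ✓ → 270
sku=M85: ✗
books_sum = 396 + 56 + 354 + 199 + 3 + 362 + 302 + 270 = 1942

1942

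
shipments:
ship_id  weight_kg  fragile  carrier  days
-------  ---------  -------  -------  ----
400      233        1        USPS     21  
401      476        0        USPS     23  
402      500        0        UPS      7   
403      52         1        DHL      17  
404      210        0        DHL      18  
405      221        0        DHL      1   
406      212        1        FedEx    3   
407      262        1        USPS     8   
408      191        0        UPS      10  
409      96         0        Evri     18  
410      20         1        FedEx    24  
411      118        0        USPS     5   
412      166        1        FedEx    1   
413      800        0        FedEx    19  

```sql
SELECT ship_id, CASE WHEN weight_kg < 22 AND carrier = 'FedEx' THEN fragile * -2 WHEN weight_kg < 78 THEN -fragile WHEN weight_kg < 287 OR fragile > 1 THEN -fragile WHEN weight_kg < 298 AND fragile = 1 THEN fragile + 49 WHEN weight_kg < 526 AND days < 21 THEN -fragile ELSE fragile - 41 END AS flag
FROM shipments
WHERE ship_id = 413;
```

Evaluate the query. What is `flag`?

ship_id = 413: weight_kg=800, fragile=0, carrier=FedEx, days=19.
weight_kg < 22 AND carrier = 'FedEx' → false
weight_kg < 78 → false
weight_kg < 287 OR fragile > 1 → false
weight_kg < 298 AND fragile = 1 → false
weight_kg < 526 AND days < 21 → false
No prior WHEN matched → ELSE → -41

-41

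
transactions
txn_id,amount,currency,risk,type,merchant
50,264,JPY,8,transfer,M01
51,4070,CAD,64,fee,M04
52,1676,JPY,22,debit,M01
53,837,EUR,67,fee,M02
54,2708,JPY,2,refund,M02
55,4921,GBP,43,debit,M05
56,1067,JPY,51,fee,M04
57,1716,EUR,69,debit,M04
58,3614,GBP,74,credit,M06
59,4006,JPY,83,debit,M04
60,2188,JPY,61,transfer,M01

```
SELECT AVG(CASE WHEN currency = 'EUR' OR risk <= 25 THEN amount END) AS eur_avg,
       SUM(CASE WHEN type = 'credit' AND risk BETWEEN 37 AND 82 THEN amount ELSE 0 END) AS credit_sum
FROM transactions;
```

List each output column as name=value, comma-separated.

eur_avg=1440.2, credit_sum=3614

[eur_avg: currency = 'EUR' OR risk <= 25]
txn_id=50: ✓ → 264
txn_id=51: ✗
txn_id=52: ✓ → 1676
txn_id=53: ✓ → 837
txn_id=54: ✓ → 2708
txn_id=55: ✗
txn_id=56: ✗
txn_id=57: ✓ → 1716
txn_id=58: ✗
txn_id=59: ✗
txn_id=60: ✗
eur_avg = (264 + 1676 + 837 + 2708 + 1716) / 5 = 1440.2
—
[credit_sum: type = 'credit' AND risk BETWEEN 37 AND 82]
txn_id=50: ✗
txn_id=51: ✗
txn_id=52: ✗
txn_id=53: ✗
txn_id=54: ✗
txn_id=55: ✗
txn_id=56: ✗
txn_id=57: ✗
txn_id=58: ✓ → 3614
txn_id=59: ✗
txn_id=60: ✗
credit_sum = 3614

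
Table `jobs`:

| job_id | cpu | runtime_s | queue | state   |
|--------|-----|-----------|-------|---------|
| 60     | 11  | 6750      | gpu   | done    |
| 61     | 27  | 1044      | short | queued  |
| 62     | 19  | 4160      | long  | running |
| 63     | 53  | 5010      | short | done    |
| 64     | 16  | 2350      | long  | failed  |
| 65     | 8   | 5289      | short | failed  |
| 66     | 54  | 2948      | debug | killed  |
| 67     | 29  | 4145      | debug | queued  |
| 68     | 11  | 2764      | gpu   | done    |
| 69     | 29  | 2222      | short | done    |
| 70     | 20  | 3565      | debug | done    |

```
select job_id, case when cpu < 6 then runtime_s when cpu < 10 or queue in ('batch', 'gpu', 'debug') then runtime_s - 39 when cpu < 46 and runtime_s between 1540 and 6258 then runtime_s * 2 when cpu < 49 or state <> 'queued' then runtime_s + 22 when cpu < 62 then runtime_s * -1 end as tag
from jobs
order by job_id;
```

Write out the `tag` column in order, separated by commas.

job_id=60: cpu < 10 or queue in ('batch', 'gpu', 'debug') → 6711
job_id=61: cpu < 49 or state <> 'queued' → 1066
job_id=62: cpu < 46 and runtime_s between 1540 and 6258 → 8320
job_id=63: cpu < 49 or state <> 'queued' → 5032
job_id=64: cpu < 46 and runtime_s between 1540 and 6258 → 4700
job_id=65: cpu < 10 or queue in ('batch', 'gpu', 'debug') → 5250
job_id=66: cpu < 10 or queue in ('batch', 'gpu', 'debug') → 2909
job_id=67: cpu < 10 or queue in ('batch', 'gpu', 'debug') → 4106
job_id=68: cpu < 10 or queue in ('batch', 'gpu', 'debug') → 2725
job_id=69: cpu < 46 and runtime_s between 1540 and 6258 → 4444
job_id=70: cpu < 10 or queue in ('batch', 'gpu', 'debug') → 3526

6711, 1066, 8320, 5032, 4700, 5250, 2909, 4106, 2725, 4444, 3526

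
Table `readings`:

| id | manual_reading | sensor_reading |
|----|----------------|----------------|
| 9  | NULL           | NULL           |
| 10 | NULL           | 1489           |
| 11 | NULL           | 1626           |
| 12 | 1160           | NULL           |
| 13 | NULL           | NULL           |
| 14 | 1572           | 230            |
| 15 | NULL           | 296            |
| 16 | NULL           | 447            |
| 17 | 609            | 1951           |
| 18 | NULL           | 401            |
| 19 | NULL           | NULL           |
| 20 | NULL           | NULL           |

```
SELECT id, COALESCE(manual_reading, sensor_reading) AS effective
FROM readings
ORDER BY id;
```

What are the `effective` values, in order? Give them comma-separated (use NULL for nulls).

id=9: manual_reading=NULL, sensor_reading=NULL (all NULL) → NULL
id=10: manual_reading=NULL, sensor_reading=1489 → 1489
id=11: manual_reading=NULL, sensor_reading=1626 → 1626
id=12: manual_reading=1160 → 1160
id=13: manual_reading=NULL, sensor_reading=NULL (all NULL) → NULL
id=14: manual_reading=1572 → 1572
id=15: manual_reading=NULL, sensor_reading=296 → 296
id=16: manual_reading=NULL, sensor_reading=447 → 447
id=17: manual_reading=609 → 609
id=18: manual_reading=NULL, sensor_reading=401 → 401
id=19: manual_reading=NULL, sensor_reading=NULL (all NULL) → NULL
id=20: manual_reading=NULL, sensor_reading=NULL (all NULL) → NULL

NULL, 1489, 1626, 1160, NULL, 1572, 296, 447, 609, 401, NULL, NULL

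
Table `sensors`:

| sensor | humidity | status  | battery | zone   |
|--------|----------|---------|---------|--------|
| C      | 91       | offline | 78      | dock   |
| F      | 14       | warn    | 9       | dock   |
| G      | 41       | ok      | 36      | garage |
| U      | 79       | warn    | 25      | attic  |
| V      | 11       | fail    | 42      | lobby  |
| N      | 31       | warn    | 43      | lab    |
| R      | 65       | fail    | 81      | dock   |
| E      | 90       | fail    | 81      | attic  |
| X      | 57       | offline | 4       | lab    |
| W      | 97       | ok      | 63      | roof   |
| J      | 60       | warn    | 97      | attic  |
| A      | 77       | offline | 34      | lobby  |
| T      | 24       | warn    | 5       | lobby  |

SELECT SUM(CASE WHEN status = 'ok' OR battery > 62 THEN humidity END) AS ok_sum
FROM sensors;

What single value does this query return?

sensor=C: ✓ → 91
sensor=F: ✗
sensor=G: ✓ → 41
sensor=U: ✗
sensor=V: ✗
sensor=N: ✗
sensor=R: ✓ → 65
sensor=E: ✓ → 90
sensor=X: ✗
sensor=W: ✓ → 97
sensor=J: ✓ → 60
sensor=A: ✗
sensor=T: ✗
ok_sum = 91 + 41 + 65 + 90 + 97 + 60 = 444

444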